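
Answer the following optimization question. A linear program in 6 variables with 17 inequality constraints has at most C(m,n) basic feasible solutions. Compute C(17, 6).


Each vertex corresponds to some choice of n active constraints out of m, so the number of vertices is at most C(m, n) = m! / (n!(m-n)!).
m = 17, n = 6
Numerator: 17 * 16 * 15 * 14 * 13 * 12
Denominator: 6! = 720
C(17, 6) = 12376


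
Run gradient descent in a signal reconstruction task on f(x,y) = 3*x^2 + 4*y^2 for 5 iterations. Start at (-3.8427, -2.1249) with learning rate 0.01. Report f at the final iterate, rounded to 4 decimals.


Gradient descent on f(x,y) = 3*x^2 + 4*y^2.
Starting point: (-3.8427, -2.1249), alpha = 0.01
Step 1: grad_x = 2*3*-3.8427 = -23.0562, grad_y = 2*4*-2.1249 = -16.9992
  x_1 = -3.8427 - 0.01*-23.0562 = -3.6121
  y_1 = -2.1249 - 0.01*-16.9992 = -1.9549
Step 2: grad_x = 2*3*-3.6121 = -21.6728, grad_y = 2*4*-1.9549 = -15.6393
  x_2 = -3.6121 - 0.01*-21.6728 = -3.3954
  y_2 = -1.9549 - 0.01*-15.6393 = -1.7985
Step 3: grad_x = 2*3*-3.3954 = -20.3725, grad_y = 2*4*-1.7985 = -14.3881
  x_3 = -3.3954 - 0.01*-20.3725 = -3.1917
  y_3 = -1.7985 - 0.01*-14.3881 = -1.6546
Step 4: grad_x = 2*3*-3.1917 = -19.1501, grad_y = 2*4*-1.6546 = -13.2371
  x_4 = -3.1917 - 0.01*-19.1501 = -3.0002
  y_4 = -1.6546 - 0.01*-13.2371 = -1.5223
Step 5: grad_x = 2*3*-3.0002 = -18.0011, grad_y = 2*4*-1.5223 = -12.1781
  x_5 = -3.0002 - 0.01*-18.0011 = -2.8202
  y_5 = -1.5223 - 0.01*-12.1781 = -1.4005
f(-2.8202, -1.4005) = 3*(-2.8202)^2 + 4*(-1.4005)^2 = 31.7055


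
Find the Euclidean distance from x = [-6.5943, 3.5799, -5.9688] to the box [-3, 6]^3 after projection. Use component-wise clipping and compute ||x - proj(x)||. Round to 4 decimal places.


Project each component onto [-3, 6].
clip(-6.5943) = -3.0, clip(3.5799) = 3.5799, clip(-5.9688) = -3.0
Projection = [-3.0, 3.5799, -3.0]
Squared diffs: [12.919, 0.0, 8.8138]
Distance = sqrt(21.7328) = 4.6618


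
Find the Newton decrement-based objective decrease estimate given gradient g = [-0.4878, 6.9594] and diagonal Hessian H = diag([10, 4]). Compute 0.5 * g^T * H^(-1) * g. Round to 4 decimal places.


Step 1: H is diagonal, so H^(-1) * g = [-0.0488, 1.7399].
Step 2: g^T H^(-1) g = sum_i g_i^2 / H_ii
  = (-0.4878)^2/10 + (6.9594)^2/4
  = 0.0238 + 12.1083 = 12.1321
Step 3: Objective decrease = 0.5 * g^T H^(-1) g = 6.0661


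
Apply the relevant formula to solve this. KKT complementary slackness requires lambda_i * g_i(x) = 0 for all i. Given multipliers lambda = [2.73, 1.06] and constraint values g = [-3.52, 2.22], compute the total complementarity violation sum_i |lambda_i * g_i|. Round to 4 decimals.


KKT complementary slackness check:
lambda_1 * g_1 = 2.73 * -3.52 = -9.6096
lambda_2 * g_2 = 1.06 * 2.22 = 2.3532
Total violation = 9.6096 + 2.3532 = 11.9628


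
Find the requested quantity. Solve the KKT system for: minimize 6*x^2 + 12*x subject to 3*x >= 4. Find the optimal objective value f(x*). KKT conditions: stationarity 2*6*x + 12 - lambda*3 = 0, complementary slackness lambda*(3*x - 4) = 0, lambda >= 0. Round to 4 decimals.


Step 1: Try lambda = 0 (constraint inactive).
x_unc = -12/(2*6) = -1.0
Check: 3*-1.0 = -3.0 < 4 -- violated!
Step 2: Constraint must be active: 3*x = 4
x* = 4/3 = 1.3333 (rounded; the exact value 4/3 is used below)
lambda = (2*6*(4/3) + 12)/3 = 9.3333
Step 3: Compute optimal value.
f(x*) = 6*(4/3)^2 + 12*(4/3) = 26.6667


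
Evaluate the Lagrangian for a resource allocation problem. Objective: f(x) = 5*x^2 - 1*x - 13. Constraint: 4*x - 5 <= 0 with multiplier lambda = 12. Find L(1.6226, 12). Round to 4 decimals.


Step 1: Evaluate f(x).
f(1.6226) = 5*1.6226^2 - 1*1.6226 - 13 = -1.4584
Step 2: Evaluate g(x).
g(1.6226) = 4*1.6226 - 5 = 1.4904
Step 3: Compute Lagrangian.
L = -1.4584 + 12*1.4904 = 16.4264


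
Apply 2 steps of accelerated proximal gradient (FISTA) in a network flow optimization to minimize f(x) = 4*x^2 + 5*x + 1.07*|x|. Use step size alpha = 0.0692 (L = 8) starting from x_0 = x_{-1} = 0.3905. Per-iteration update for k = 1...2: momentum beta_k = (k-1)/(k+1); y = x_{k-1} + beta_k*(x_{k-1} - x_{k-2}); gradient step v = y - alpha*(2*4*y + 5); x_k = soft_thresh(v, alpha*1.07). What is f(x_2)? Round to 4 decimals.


FISTA on f(x) = 4*x^2 + 5*x + 1.07*|x|
L = 8, alpha = 0.0692
Iteration 1: beta = 0.0, y = 0.3905 + 0.0*(0.3905 - 0.3905) = 0.3905
  grad(y) = 8.124, v = y - alpha*grad = -0.1717
  prox(v) = soft_thresh(-0.1717, 0.074) = -0.0976
Iteration 2: beta = 0.3333, y = -0.0976 + 0.3333*(-0.0976 - 0.3905) = -0.2603
  grad(y) = 2.9172, v = y - alpha*grad = -0.4622
  prox(v) = soft_thresh(-0.4622, 0.074) = -0.3882
f(x_2) = 4*(-0.3882)^2 + 5*(-0.3882) + 1.07*|-0.3882| = -0.9228


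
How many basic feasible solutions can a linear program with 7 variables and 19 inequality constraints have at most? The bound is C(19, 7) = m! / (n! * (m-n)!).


Each vertex corresponds to some choice of n active constraints out of m, so the number of vertices is at most C(m, n) = m! / (n!(m-n)!).
m = 19, n = 7
Numerator: 19 * 18 * 17 * 16 * 15 * 14 * 13
Denominator: 7! = 5040
C(19, 7) = 50388


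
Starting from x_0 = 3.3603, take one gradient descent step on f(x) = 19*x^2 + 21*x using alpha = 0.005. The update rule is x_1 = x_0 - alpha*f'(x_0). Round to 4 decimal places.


We compute the gradient at x_0 and apply the update.
f'(x) = 38*x + 21
f'(3.3603) = 38*3.3603 + 21 = 148.6914
x_1 = 3.3603 - 0.005*148.6914 = 2.6168


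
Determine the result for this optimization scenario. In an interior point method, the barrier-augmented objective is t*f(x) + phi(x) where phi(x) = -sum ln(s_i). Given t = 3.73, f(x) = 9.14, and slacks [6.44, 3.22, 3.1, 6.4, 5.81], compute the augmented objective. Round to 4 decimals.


Step 1: Compute log-barrier.
ln values: [1.8625, 1.1694, 1.1314, 1.8563, 1.7596]
phi = -(1.8625 + 1.1694 + 1.1314 + 1.8563 + 1.7596) = -7.7792
Step 2: Compute augmented objective.
t*f(x) = 3.73*9.14 = 34.0922
Total = 34.0922 - 7.7792 = 26.313


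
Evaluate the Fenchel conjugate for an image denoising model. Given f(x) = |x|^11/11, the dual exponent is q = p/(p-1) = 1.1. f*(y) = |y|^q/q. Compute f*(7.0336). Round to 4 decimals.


The conjugate exponent q satisfies 1/p + 1/q = 1.
p = 11, so q = 11/(11 - 1) = 1.1
|y|^q = 7.0336^1.1 = 8.5486
f*(7.0336) = 8.5486 / 1.1 = 7.7715


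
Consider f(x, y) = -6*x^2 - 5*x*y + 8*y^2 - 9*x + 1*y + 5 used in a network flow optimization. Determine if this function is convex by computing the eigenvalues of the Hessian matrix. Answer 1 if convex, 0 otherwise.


The Hessian of f(x,y) = -6*x^2 - 5*x*y + 8*y^2 - 9*x + 1*y + 5 is:
H = [[-12, -5], [-5, 16]]
Trace = -12 + 16 = 4
Determinant = -12*16 - (-5)^2 = -217
Discriminant = (4)^2 - 4*-217 = 884.0
Eigenvalues: lambda_1 = -12.8661, lambda_2 = 16.8661
The function is not convex.

0


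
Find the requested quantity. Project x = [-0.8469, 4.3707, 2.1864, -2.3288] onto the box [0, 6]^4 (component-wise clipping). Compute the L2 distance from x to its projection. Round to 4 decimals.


Project each component onto [0, 6].
clip(-0.8469) = 0.0, clip(4.3707) = 4.3707, clip(2.1864) = 2.1864, clip(-2.3288) = 0.0
Projection = [0.0, 4.3707, 2.1864, 0.0]
Squared diffs: [0.7172, 0.0, 0.0, 5.4233]
Distance = sqrt(6.1405) = 2.478


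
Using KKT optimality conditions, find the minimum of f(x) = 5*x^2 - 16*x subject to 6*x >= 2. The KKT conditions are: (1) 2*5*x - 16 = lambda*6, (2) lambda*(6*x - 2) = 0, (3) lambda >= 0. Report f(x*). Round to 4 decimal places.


Step 1: Try lambda = 0 (constraint inactive).
Stationarity: 2*5*x - 16 = 0
x* = 16/(2*5) = 1.6
Check constraint: 6*1.6 = 9.6 >= 2 -- satisfied.
Step 2: Compute optimal value.
f(x*) = 5*1.6^2 - 16*1.6 = -12.8


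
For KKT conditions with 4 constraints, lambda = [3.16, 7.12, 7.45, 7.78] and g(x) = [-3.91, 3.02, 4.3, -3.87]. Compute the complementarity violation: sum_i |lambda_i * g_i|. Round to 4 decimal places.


KKT complementary slackness check:
lambda_1 * g_1 = 3.16 * -3.91 = -12.3556
lambda_2 * g_2 = 7.12 * 3.02 = 21.5024
lambda_3 * g_3 = 7.45 * 4.3 = 32.035
lambda_4 * g_4 = 7.78 * -3.87 = -30.1086
Total violation = 12.3556 + 21.5024 + 32.035 + 30.1086 = 96.0016


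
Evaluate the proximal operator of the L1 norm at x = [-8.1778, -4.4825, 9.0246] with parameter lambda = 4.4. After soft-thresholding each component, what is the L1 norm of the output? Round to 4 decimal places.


Soft-thresholding with lambda = 4.4:
prox(-8.1778) = sign(-8.1778)*max(|-8.1778| - 4.4, 0) = -3.7778
prox(-4.4825) = sign(-4.4825)*max(|-4.4825| - 4.4, 0) = -0.0825
prox(9.0246) = sign(9.0246)*max(|9.0246| - 4.4, 0) = 4.6246
prox(x) = [-3.7778, -0.0825, 4.6246]
||prox(x)||_1 = 3.7778 + 0.0825 + 4.6246 = 8.4849


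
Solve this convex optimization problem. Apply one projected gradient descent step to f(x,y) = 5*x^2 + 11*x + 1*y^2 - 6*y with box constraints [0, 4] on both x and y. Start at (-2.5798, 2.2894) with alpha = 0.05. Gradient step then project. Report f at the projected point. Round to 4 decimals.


Step 1: Compute gradient at (-2.5798, 2.2894).
grad_x = 2*5*-2.5798 + 11 = -14.798
grad_y = 2*1*2.2894 - 6 = -1.4212
Step 2: Gradient step.
x_raw = -2.5798 - 0.05*-14.798 = -1.8399
y_raw = 2.2894 - 0.05*-1.4212 = 2.3605
Step 3: Project onto [0, 4].
x_proj = clip(-1.8399) = 0.0
y_proj = clip(2.3605) = 2.3605
Step 4: Evaluate f.
f(0.0, 2.3605) = -8.591


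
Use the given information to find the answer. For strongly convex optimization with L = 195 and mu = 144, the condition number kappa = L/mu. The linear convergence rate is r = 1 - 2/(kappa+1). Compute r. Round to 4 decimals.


Step 1: Compute the condition number.
kappa = L/mu = 195/144 = 1.3542
Step 2: Compute the convergence rate.
r = 1 - 2/(kappa + 1) = 1 - 2*mu/(L + mu) = (L - mu)/(L + mu) = 51/339 = 0.1504


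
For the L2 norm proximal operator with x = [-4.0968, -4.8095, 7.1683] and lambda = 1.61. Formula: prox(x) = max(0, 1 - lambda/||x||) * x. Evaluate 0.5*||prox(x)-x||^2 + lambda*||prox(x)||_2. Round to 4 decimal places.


Step 1: Compute ||x||.
||x|| = 9.5551
Step 2: Compute scaling factor.
scale = max(0, 1 - 1.61/9.5551) = 0.8315
Step 3: prox(x) = [-3.4065, -3.9991, 5.9605]
||prox(x)|| = 7.9451
Step 4: Proximal objective.
0.5*||prox-x||^2 = 1.2961
lambda*||prox|| = 12.7916
Total = 14.0876


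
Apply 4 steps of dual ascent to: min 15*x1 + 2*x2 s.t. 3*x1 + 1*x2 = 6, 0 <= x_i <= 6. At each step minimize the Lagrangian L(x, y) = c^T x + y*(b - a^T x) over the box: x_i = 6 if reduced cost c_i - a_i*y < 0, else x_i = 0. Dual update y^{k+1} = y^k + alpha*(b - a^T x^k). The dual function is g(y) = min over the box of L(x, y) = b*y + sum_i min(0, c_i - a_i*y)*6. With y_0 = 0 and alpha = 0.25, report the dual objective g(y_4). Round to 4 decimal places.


Dual ascent for LP: min 15*x1 + 2*x2, 3*x1 + 1*x2 = 6, 0 <= x_i <= 6
Step 1: y^k = 0.0, reduced costs: (15.0, 2.0)
  x^k = (0.0, 0.0), subgradient = b - a^T x = 6.0
  y^{k+1} = 0.0 + 0.25*6.0 = 1.5
Step 2: y^k = 1.5, reduced costs: (10.5, 0.5)
  x^k = (0.0, 0.0), subgradient = b - a^T x = 6.0
  y^{k+1} = 1.5 + 0.25*6.0 = 3.0
Step 3: y^k = 3.0, reduced costs: (6.0, -1.0)
  x^k = (0.0, 6.0), subgradient = b - a^T x = 0.0
  y^{k+1} = 3.0 + 0.25*0.0 = 3.0
Step 4: y^k = 3.0, reduced costs: (6.0, -1.0)
  x^k = (0.0, 6.0), subgradient = b - a^T x = 0.0
  y^{k+1} = 3.0 + 0.25*0.0 = 3.0
Dual objective at y_4 = 3.0: reduced costs (6.0, -1.0), box minimizer x = (0.0, 6.0)
g(y_4) = b*y + (c1 - a1*y)*x1 + (c2 - a2*y)*x2 = 6*3.0 + 6.0*0.0 + (-1.0)*6.0 = 18.0 + 0.0 - 6.0 = 12.0


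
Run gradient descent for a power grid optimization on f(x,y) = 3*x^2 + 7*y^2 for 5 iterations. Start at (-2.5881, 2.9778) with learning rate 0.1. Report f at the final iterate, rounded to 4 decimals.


Gradient descent on f(x,y) = 3*x^2 + 7*y^2.
Starting point: (-2.5881, 2.9778), alpha = 0.1
Step 1: grad_x = 2*3*-2.5881 = -15.5286, grad_y = 2*7*2.9778 = 41.6892
  x_1 = -2.5881 - 0.1*-15.5286 = -1.0352
  y_1 = 2.9778 - 0.1*41.6892 = -1.1911
Step 2: grad_x = 2*3*-1.0352 = -6.2114, grad_y = 2*7*-1.1911 = -16.6757
  x_2 = -1.0352 - 0.1*-6.2114 = -0.4141
  y_2 = -1.1911 - 0.1*-16.6757 = 0.4764
Step 3: grad_x = 2*3*-0.4141 = -2.4846, grad_y = 2*7*0.4764 = 6.6703
  x_3 = -0.4141 - 0.1*-2.4846 = -0.1656
  y_3 = 0.4764 - 0.1*6.6703 = -0.1906
Step 4: grad_x = 2*3*-0.1656 = -0.9938, grad_y = 2*7*-0.1906 = -2.6681
  x_4 = -0.1656 - 0.1*-0.9938 = -0.0663
  y_4 = -0.1906 - 0.1*-2.6681 = 0.0762
Step 5: grad_x = 2*3*-0.0663 = -0.3975, grad_y = 2*7*0.0762 = 1.0672
  x_5 = -0.0663 - 0.1*-0.3975 = -0.0265
  y_5 = 0.0762 - 0.1*1.0672 = -0.0305
f(-0.0265, -0.0305) = 3*(-0.0265)^2 + 7*(-0.0305)^2 = 0.0086


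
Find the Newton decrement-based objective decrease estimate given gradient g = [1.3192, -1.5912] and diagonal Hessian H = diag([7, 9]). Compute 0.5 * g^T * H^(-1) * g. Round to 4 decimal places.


Step 1: H is diagonal, so H^(-1) * g = [0.1885, -0.1768].
Step 2: g^T H^(-1) g = sum_i g_i^2 / H_ii
  = (1.3192)^2/7 + (-1.5912)^2/9
  = 0.2486 + 0.2813 = 0.5299
Step 3: Objective decrease = 0.5 * g^T H^(-1) g = 0.265


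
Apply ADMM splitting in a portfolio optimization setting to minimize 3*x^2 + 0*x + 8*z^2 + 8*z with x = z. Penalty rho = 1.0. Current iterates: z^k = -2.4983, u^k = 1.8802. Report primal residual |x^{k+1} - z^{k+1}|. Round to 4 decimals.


ADMM iteration with rho = 1.0, z^k = -2.4983, u^k = 1.8802
Step 1: x-update.
Minimize 3*x^2 + 0*x + (1.0/2)*(x + 2.4983 + 1.8802)^2
FOC: (2*3 + 1.0)*x = 0 + 1.0*(-2.4983 - 1.8802)
x^{k+1} = -0.6255
Step 2: z-update.
Minimize 8*z^2 + 8*z + (1.0/2)*(-0.6255 - z + 1.8802)^2
FOC: (2*8 + 1.0)*z = -8 + 1.0*(-0.6255 + 1.8802)
z^{k+1} = -0.3968
Step 3: u-update.
u^{k+1} = 1.8802 - 0.6255 + 0.3968 = 1.6515
Step 4: Primal residual = |-0.6255 + 0.3968| = 0.2287


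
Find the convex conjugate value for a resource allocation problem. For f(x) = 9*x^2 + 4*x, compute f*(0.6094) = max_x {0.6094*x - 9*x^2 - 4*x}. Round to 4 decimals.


f*(y) = sup_x {y*x - a*x^2 - b*x} = sup_x {(y-b)*x - a*x^2}
FOC: (y - b) - 2a*x = 0 => x* = (y - b)/(2a)
x* = (0.6094 - 4)/(2*9) = -0.1884
f*(0.6094) = (y-b)^2/(4a) = (0.6094 - 4)^2/(4*9)
= 11.4962/36 = 0.3193


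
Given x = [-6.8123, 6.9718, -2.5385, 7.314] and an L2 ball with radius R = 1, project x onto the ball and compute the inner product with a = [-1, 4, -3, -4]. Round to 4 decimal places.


Step 1: Compute ||x|| (intermediates to 6 decimals).
||x|| = sqrt((-6.8123)^2 + 6.9718^2 + (-2.5385)^2 + 7.314^2) = 12.447972
Step 2: Project.
Since ||x|| > R, scale = R/||x|| = 1/12.447972 = 0.080334, proj(x) = scale * x
proj(x) = [-0.547259, 0.560073, -0.203928, 0.587563]
Step 3: Dot product.
a^T * proj(x) = -1*(-0.547259) + 4*0.560073 - 3*(-0.203928) - 4*0.587563 = 1.0491


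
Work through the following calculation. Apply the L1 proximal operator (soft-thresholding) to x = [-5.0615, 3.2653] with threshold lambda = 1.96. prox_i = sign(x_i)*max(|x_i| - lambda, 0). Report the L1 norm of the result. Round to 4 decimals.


Soft-thresholding with lambda = 1.96:
prox(-5.0615) = sign(-5.0615)*max(|-5.0615| - 1.96, 0) = -3.1015
prox(3.2653) = sign(3.2653)*max(|3.2653| - 1.96, 0) = 1.3053
prox(x) = [-3.1015, 1.3053]
||prox(x)||_1 = 3.1015 + 1.3053 = 4.4068


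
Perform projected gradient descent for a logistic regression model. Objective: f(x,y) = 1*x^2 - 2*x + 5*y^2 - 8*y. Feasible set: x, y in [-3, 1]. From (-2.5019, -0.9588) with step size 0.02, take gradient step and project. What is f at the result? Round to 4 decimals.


Step 1: Compute gradient at (-2.5019, -0.9588).
grad_x = 2*1*-2.5019 - 2 = -7.0038
grad_y = 2*5*-0.9588 - 8 = -17.588
Step 2: Gradient step.
x_raw = -2.5019 - 0.02*-7.0038 = -2.3618
y_raw = -0.9588 - 0.02*-17.588 = -0.607
Step 3: Project onto [-3, 1].
x_proj = clip(-2.3618) = -2.3618
y_proj = clip(-0.607) = -0.607
Step 4: Evaluate f.
f(-2.3618, -0.607) = 17.0007


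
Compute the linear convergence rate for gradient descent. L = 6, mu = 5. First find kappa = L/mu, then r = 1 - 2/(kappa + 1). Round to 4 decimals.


Step 1: Compute the condition number.
kappa = L/mu = 6/5 = 1.2
Step 2: Compute the convergence rate.
r = 1 - 2/(kappa + 1) = 1 - 2*mu/(L + mu) = (L - mu)/(L + mu) = 1/11 = 0.0909


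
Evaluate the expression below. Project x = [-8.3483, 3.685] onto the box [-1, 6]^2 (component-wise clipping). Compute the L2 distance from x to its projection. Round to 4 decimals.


Project each component onto [-1, 6].
clip(-8.3483) = -1.0, clip(3.685) = 3.685
Projection = [-1.0, 3.685]
Squared diffs: [53.9975, 0.0]
Distance = sqrt(53.9975) = 7.3483


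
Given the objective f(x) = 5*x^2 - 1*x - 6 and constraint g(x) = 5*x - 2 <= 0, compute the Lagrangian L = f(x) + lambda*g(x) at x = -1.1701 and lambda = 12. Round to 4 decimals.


Step 1: Evaluate f(x).
f(-1.1701) = 5*(-1.1701)^2 - 1*(-1.1701) - 6 = 2.0158
Step 2: Evaluate g(x).
g(-1.1701) = 5*-1.1701 - 2 = -7.8505
Step 3: Compute Lagrangian.
L = 2.0158 + 12*-7.8505 = -92.1902


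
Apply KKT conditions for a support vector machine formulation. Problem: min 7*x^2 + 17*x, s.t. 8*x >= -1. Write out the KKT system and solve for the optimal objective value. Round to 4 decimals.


Step 1: Try lambda = 0 (constraint inactive).
x_unc = -17/(2*7) = -1.2143
Check: 8*-1.2143 = -9.7144 < -1 -- violated!
Step 2: Constraint must be active: 8*x = -1
x* = -1/8 = -0.125
lambda = (2*7*(-0.125) + 17)/8 = 1.9063
Step 3: Compute optimal value.
f(x*) = 7*(-0.125)^2 + 17*(-0.125) = -2.0156


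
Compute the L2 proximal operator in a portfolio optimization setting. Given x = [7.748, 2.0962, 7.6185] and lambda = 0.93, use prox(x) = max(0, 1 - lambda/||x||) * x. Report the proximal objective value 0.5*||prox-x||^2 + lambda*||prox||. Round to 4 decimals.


Step 1: Compute ||x||.
||x|| = 11.0665
Step 2: Compute scaling factor.
scale = max(0, 1 - 0.93/11.0665) = 0.916
Step 3: prox(x) = [7.0969, 1.92, 6.9783]
||prox(x)|| = 10.1365
Step 4: Proximal objective.
0.5*||prox-x||^2 = 0.4325
lambda*||prox|| = 9.4269
Total = 9.8594


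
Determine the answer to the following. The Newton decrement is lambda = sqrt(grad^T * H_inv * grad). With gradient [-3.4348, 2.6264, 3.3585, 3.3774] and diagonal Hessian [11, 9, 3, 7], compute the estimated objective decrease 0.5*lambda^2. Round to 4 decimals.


Step 1: H is diagonal, so H^(-1) * g = [-0.3123, 0.2918, 1.1195, 0.4825].
Step 2: g^T H^(-1) g = sum_i g_i^2 / H_ii
  = (-3.4348)^2/11 + (2.6264)^2/9 + (3.3585)^2/3 + (3.3774)^2/7
  = 1.0725 + 0.7664 + 3.7598 + 1.6295 = 7.2284
Step 3: Objective decrease = 0.5 * g^T H^(-1) g = 3.6142


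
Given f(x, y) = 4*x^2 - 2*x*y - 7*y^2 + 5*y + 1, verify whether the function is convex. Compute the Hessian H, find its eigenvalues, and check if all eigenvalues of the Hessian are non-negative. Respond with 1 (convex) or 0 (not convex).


The Hessian of f(x,y) = 4*x^2 - 2*x*y - 7*y^2 + 5*y + 1 is:
H = [[8, -2], [-2, -14]]
Trace = 8 - 14 = -6
Determinant = 8*-14 - (-2)^2 = -116
Discriminant = (-6)^2 - 4*-116 = 500.0
Eigenvalues: lambda_1 = -14.1803, lambda_2 = 8.1803
The function is not convex.

0


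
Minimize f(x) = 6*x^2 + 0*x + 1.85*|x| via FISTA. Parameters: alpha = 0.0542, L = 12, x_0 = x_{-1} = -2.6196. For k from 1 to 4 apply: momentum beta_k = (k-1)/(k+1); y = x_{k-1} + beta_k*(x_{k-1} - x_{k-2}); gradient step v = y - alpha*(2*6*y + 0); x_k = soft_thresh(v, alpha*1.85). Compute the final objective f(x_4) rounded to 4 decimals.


FISTA on f(x) = 6*x^2 + 0*x + 1.85*|x|
L = 12, alpha = 0.0542
Iteration 1: beta = 0.0, y = -2.6196 + 0.0*(-2.6196 + 2.6196) = -2.6196
  grad(y) = -31.4352, v = y - alpha*grad = -0.9158
  prox(v) = soft_thresh(-0.9158, 0.1003) = -0.8155
Iteration 2: beta = 0.3333, y = -0.8155 + 0.3333*(-0.8155 + 2.6196) = -0.2142
  grad(y) = -2.5703, v = y - alpha*grad = -0.0749
  prox(v) = soft_thresh(-0.0749, 0.1003) = 0.0
Iteration 3: beta = 0.5, y = 0.0 + 0.5*(0.0 + 0.8155) = 0.4078
  grad(y) = 4.8933, v = y - alpha*grad = 0.1426
  prox(v) = soft_thresh(0.1426, 0.1003) = 0.0423
Iteration 4: beta = 0.6, y = 0.0423 + 0.6*(0.0423 - 0.0) = 0.0677
  grad(y) = 0.8119, v = y - alpha*grad = 0.0237
  prox(v) = soft_thresh(0.0237, 0.1003) = 0.0
f(x_4) = 6*0.0^2 + 0*0.0 + 1.85*|0.0| = 0.0


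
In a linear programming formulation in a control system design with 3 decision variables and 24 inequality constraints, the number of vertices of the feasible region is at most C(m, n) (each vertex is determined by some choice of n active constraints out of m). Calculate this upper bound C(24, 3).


Each vertex corresponds to some choice of n active constraints out of m, so the number of vertices is at most C(m, n) = m! / (n!(m-n)!).
m = 24, n = 3
Numerator: 24 * 23 * 22
Denominator: 3! = 6
C(24, 3) = 2024


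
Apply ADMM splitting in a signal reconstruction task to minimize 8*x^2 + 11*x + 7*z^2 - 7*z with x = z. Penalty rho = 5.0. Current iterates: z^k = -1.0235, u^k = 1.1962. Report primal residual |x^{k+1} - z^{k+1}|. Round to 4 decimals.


ADMM iteration with rho = 5.0, z^k = -1.0235, u^k = 1.1962
Step 1: x-update.
Minimize 8*x^2 + 11*x + (5.0/2)*(x + 1.0235 + 1.1962)^2
FOC: (2*8 + 5.0)*x = -11 + 5.0*(-1.0235 - 1.1962)
x^{k+1} = -1.0523
Step 2: z-update.
Minimize 7*z^2 - 7*z + (5.0/2)*(-1.0523 - z + 1.1962)^2
FOC: (2*7 + 5.0)*z = 7 + 5.0*(-1.0523 + 1.1962)
z^{k+1} = 0.4063
Step 3: u-update.
u^{k+1} = 1.1962 - 1.0523 - 0.4063 = -0.2624
Step 4: Primal residual = |-1.0523 - 0.4063| = 1.4586


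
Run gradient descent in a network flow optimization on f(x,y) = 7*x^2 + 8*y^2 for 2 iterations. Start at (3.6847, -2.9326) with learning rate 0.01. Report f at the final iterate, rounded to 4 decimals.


Gradient descent on f(x,y) = 7*x^2 + 8*y^2.
Starting point: (3.6847, -2.9326), alpha = 0.01
Step 1: grad_x = 2*7*3.6847 = 51.5858, grad_y = 2*8*-2.9326 = -46.9216
  x_1 = 3.6847 - 0.01*51.5858 = 3.1688
  y_1 = -2.9326 - 0.01*-46.9216 = -2.4634
Step 2: grad_x = 2*7*3.1688 = 44.3638, grad_y = 2*8*-2.4634 = -39.4141
  x_2 = 3.1688 - 0.01*44.3638 = 2.7252
  y_2 = -2.4634 - 0.01*-39.4141 = -2.0692
f(2.7252, -2.0692) = 7*2.7252^2 + 8*(-2.0692)^2 = 86.2413


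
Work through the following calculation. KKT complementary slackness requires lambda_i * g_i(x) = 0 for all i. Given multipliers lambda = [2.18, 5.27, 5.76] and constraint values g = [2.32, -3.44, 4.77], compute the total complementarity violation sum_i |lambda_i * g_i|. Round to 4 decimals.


KKT complementary slackness check:
lambda_1 * g_1 = 2.18 * 2.32 = 5.0576
lambda_2 * g_2 = 5.27 * -3.44 = -18.1288
lambda_3 * g_3 = 5.76 * 4.77 = 27.4752
Total violation = 5.0576 + 18.1288 + 27.4752 = 50.6616


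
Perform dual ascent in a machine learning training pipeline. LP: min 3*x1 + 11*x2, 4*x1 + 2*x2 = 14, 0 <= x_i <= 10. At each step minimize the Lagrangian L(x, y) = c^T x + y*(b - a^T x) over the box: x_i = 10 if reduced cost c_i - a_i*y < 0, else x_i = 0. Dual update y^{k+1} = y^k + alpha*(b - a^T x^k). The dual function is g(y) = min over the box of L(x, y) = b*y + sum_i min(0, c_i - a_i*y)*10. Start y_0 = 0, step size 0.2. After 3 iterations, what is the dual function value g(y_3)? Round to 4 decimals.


Dual ascent for LP: min 3*x1 + 11*x2, 4*x1 + 2*x2 = 14, 0 <= x_i <= 10
Step 1: y^k = 0.0, reduced costs: (3.0, 11.0)
  x^k = (0.0, 0.0), subgradient = b - a^T x = 14.0
  y^{k+1} = 0.0 + 0.2*14.0 = 2.8
Step 2: y^k = 2.8, reduced costs: (-8.2, 5.4)
  x^k = (10.0, 0.0), subgradient = b - a^T x = -26.0
  y^{k+1} = 2.8 + 0.2*-26.0 = -2.4
Step 3: y^k = -2.4, reduced costs: (12.6, 15.8)
  x^k = (0.0, 0.0), subgradient = b - a^T x = 14.0
  y^{k+1} = -2.4 + 0.2*14.0 = 0.4
Dual objective at y_3 = 0.4: reduced costs (1.4, 10.2), box minimizer x = (0.0, 0.0)
g(y_3) = b*y + (c1 - a1*y)*x1 + (c2 - a2*y)*x2 = 14*0.4 + 1.4*0.0 + 10.2*0.0 = 5.6 + 0.0 + 0.0 = 5.6


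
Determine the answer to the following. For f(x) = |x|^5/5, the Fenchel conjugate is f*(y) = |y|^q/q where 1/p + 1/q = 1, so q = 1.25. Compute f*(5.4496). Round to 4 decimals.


The conjugate exponent q satisfies 1/p + 1/q = 1.
p = 5, so q = 5/(5 - 1) = 1.25
|y|^q = 5.4496^1.25 = 8.3264
f*(5.4496) = 8.3264 / 1.25 = 6.6611


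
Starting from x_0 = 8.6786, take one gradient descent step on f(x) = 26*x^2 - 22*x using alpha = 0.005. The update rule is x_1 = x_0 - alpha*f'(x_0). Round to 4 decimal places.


We compute the gradient at x_0 and apply the update.
f'(x) = 52*x - 22
f'(8.6786) = 52*8.6786 - 22 = 429.2872
x_1 = 8.6786 - 0.005*429.2872 = 6.5322


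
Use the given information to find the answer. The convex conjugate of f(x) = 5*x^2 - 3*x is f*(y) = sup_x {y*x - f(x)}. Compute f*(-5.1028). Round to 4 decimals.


f*(y) = sup_x {y*x - a*x^2 - b*x} = sup_x {(y-b)*x - a*x^2}
FOC: (y - b) - 2a*x = 0 => x* = (y - b)/(2a)
x* = (-5.1028 + 3)/(2*5) = -0.2103
f*(-5.1028) = (y-b)^2/(4a) = (-5.1028 + 3)^2/(4*5)
= 4.4218/20 = 0.2211


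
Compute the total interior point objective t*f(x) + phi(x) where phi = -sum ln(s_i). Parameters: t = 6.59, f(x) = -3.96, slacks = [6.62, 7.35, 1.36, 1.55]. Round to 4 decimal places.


Step 1: Compute log-barrier.
ln values: [1.8901, 1.9947, 0.3075, 0.4383]
phi = -(1.8901 + 1.9947 + 0.3075 + 0.4383) = -4.6305
Step 2: Compute augmented objective.
t*f(x) = 6.59*-3.96 = -26.0964
Total = -26.0964 - 4.6305 = -30.7269


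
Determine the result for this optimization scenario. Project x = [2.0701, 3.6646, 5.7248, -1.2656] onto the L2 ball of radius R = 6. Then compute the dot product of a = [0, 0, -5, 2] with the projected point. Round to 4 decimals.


Step 1: Compute ||x|| (intermediates to 6 decimals).
||x|| = sqrt(2.0701^2 + 3.6646^2 + 5.7248^2 + (-1.2656)^2) = 7.217318
Step 2: Project.
Since ||x|| > R, scale = R/||x|| = 6/7.217318 = 0.831334, proj(x) = scale * x
proj(x) = [1.720945, 3.046507, 4.759221, -1.052136]
Step 3: Dot product.
a^T * proj(x) = 0*1.720945 + 0*3.046507 - 5*4.759221 + 2*(-1.052136) = -25.9004


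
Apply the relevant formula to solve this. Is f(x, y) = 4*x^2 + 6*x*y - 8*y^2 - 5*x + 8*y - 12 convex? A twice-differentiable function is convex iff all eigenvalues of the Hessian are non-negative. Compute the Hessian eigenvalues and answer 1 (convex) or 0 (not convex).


The Hessian of f(x,y) = 4*x^2 + 6*x*y - 8*y^2 - 5*x + 8*y - 12 is:
H = [[8, 6], [6, -16]]
Trace = 8 - 16 = -8
Determinant = 8*-16 - (6)^2 = -164
Discriminant = (-8)^2 - 4*-164 = 720.0
Eigenvalues: lambda_1 = -17.4164, lambda_2 = 9.4164
The function is not convex.

0


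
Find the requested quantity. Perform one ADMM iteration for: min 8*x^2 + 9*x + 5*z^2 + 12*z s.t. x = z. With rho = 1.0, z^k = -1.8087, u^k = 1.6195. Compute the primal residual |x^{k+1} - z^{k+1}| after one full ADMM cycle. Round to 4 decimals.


ADMM iteration with rho = 1.0, z^k = -1.8087, u^k = 1.6195
Step 1: x-update.
Minimize 8*x^2 + 9*x + (1.0/2)*(x + 1.8087 + 1.6195)^2
FOC: (2*8 + 1.0)*x = -9 + 1.0*(-1.8087 - 1.6195)
x^{k+1} = -0.7311
Step 2: z-update.
Minimize 5*z^2 + 12*z + (1.0/2)*(-0.7311 - z + 1.6195)^2
FOC: (2*5 + 1.0)*z = -12 + 1.0*(-0.7311 + 1.6195)
z^{k+1} = -1.0101
Step 3: u-update.
u^{k+1} = 1.6195 - 0.7311 + 1.0101 = 1.8986
Step 4: Primal residual = |-0.7311 + 1.0101| = 0.2791


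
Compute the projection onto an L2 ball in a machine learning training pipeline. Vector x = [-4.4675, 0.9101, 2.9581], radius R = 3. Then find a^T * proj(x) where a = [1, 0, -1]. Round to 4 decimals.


Step 1: Compute ||x|| (intermediates to 6 decimals).
||x|| = sqrt((-4.4675)^2 + 0.9101^2 + 2.9581^2) = 5.434813
Step 2: Project.
Since ||x|| > R, scale = R/||x|| = 3/5.434813 = 0.551997, proj(x) = scale * x
proj(x) = [-2.466047, 0.502372, 1.632862]
Step 3: Dot product.
a^T * proj(x) = 1*(-2.466047) + 0*0.502372 - 1*1.632862 = -4.0989


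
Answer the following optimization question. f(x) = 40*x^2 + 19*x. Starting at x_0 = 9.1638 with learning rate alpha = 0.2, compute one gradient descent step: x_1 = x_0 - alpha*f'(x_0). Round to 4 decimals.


We compute the gradient at x_0 and apply the update.
f'(x) = 80*x + 19
f'(9.1638) = 80*9.1638 + 19 = 752.104
x_1 = 9.1638 - 0.2*752.104 = -141.257


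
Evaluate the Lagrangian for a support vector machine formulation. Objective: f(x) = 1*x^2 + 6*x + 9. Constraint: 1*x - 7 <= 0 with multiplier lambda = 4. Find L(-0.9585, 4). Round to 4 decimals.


Step 1: Evaluate f(x).
f(-0.9585) = 1*(-0.9585)^2 + 6*(-0.9585) + 9 = 4.1677
Step 2: Evaluate g(x).
g(-0.9585) = 1*-0.9585 - 7 = -7.9585
Step 3: Compute Lagrangian.
L = 4.1677 + 4*-7.9585 = -27.6663


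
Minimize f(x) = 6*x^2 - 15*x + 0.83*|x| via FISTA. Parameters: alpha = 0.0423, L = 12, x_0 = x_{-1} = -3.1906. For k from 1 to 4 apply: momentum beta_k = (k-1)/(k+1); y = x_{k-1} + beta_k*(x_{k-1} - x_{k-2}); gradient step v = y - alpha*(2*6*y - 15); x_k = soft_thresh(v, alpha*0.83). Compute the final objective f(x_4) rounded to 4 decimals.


FISTA on f(x) = 6*x^2 - 15*x + 0.83*|x|
L = 12, alpha = 0.0423
Iteration 1: beta = 0.0, y = -3.1906 + 0.0*(-3.1906 + 3.1906) = -3.1906
  grad(y) = -53.2872, v = y - alpha*grad = -0.9366
  prox(v) = soft_thresh(-0.9366, 0.0351) = -0.9014
Iteration 2: beta = 0.3333, y = -0.9014 + 0.3333*(-0.9014 + 3.1906) = -0.1384
  grad(y) = -16.6607, v = y - alpha*grad = 0.5664
  prox(v) = soft_thresh(0.5664, 0.0351) = 0.5312
Iteration 3: beta = 0.5, y = 0.5312 + 0.5*(0.5312 + 0.9014) = 1.2476
  grad(y) = -0.0289, v = y - alpha*grad = 1.2488
  prox(v) = soft_thresh(1.2488, 0.0351) = 1.2137
Iteration 4: beta = 0.6, y = 1.2137 + 0.6*(1.2137 - 0.5312) = 1.6232
  grad(y) = 4.4782, v = y - alpha*grad = 1.4338
  prox(v) = soft_thresh(1.4338, 0.0351) = 1.3986
f(x_4) = 6*1.3986^2 - 15*1.3986 + 0.83*|1.3986| = -8.0816


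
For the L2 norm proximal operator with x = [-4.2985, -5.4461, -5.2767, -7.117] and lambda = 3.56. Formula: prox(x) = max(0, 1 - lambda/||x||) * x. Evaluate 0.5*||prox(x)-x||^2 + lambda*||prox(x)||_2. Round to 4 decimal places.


Step 1: Compute ||x||.
||x|| = 11.2531
Step 2: Compute scaling factor.
scale = max(0, 1 - 3.56/11.2531) = 0.6836
Step 3: prox(x) = [-2.9386, -3.7232, -3.6074, -4.8655]
||prox(x)|| = 7.6931
Step 4: Proximal objective.
0.5*||prox-x||^2 = 6.3368
lambda*||prox|| = 27.3874
Total = 33.7243


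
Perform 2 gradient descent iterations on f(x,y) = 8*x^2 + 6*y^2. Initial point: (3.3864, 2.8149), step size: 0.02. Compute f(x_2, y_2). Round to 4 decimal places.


Gradient descent on f(x,y) = 8*x^2 + 6*y^2.
Starting point: (3.3864, 2.8149), alpha = 0.02
Step 1: grad_x = 2*8*3.3864 = 54.1824, grad_y = 2*6*2.8149 = 33.7788
  x_1 = 3.3864 - 0.02*54.1824 = 2.3028
  y_1 = 2.8149 - 0.02*33.7788 = 2.1393
Step 2: grad_x = 2*8*2.3028 = 36.844, grad_y = 2*6*2.1393 = 25.6719
  x_2 = 2.3028 - 0.02*36.844 = 1.5659
  y_2 = 2.1393 - 0.02*25.6719 = 1.6259
f(1.5659, 1.6259) = 8*1.5659^2 + 6*1.6259^2 = 35.4767


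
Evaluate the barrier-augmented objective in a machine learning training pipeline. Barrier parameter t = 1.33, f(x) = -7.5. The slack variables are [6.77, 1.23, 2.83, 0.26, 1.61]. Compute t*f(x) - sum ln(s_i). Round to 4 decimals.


Step 1: Compute log-barrier.
ln values: [1.9125, 0.207, 1.0403, -1.3471, 0.4762]
phi = -(1.9125 + 0.207 + 1.0403 - 1.3471 + 0.4762) = -2.289
Step 2: Compute augmented objective.
t*f(x) = 1.33*-7.5 = -9.975
Total = -9.975 - 2.289 = -12.264


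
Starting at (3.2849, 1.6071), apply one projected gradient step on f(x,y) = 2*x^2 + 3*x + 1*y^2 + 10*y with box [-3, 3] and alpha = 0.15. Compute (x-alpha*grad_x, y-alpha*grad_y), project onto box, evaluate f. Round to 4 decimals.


Step 1: Compute gradient at (3.2849, 1.6071).
grad_x = 2*2*3.2849 + 3 = 16.1396
grad_y = 2*1*1.6071 + 10 = 13.2142
Step 2: Gradient step.
x_raw = 3.2849 - 0.15*16.1396 = 0.864
y_raw = 1.6071 - 0.15*13.2142 = -0.375
Step 3: Project onto [-3, 3].
x_proj = clip(0.864) = 0.864
y_proj = clip(-0.375) = -0.375
Step 4: Evaluate f.
f(0.864, -0.375) = 0.4751


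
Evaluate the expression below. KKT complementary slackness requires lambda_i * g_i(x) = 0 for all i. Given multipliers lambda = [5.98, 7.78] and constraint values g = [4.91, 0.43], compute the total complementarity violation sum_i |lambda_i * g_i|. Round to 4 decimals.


KKT complementary slackness check:
lambda_1 * g_1 = 5.98 * 4.91 = 29.3618
lambda_2 * g_2 = 7.78 * 0.43 = 3.3454
Total violation = 29.3618 + 3.3454 = 32.7072


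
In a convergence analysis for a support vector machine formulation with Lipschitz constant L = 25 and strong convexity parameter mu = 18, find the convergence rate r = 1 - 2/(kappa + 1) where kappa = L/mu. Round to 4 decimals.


Step 1: Compute the condition number.
kappa = L/mu = 25/18 = 1.3889
Step 2: Compute the convergence rate.
r = 1 - 2/(kappa + 1) = 1 - 2*mu/(L + mu) = (L - mu)/(L + mu) = 7/43 = 0.1628


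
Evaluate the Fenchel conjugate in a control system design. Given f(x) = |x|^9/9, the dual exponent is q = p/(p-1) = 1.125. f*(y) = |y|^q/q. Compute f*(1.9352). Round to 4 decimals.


The conjugate exponent q satisfies 1/p + 1/q = 1.
p = 9, so q = 9/(9 - 1) = 1.125
|y|^q = 1.9352^1.125 = 2.1017
f*(1.9352) = 2.1017 / 1.125 = 1.8682


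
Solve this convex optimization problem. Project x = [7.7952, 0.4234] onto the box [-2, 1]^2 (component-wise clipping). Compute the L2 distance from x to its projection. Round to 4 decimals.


Project each component onto [-2, 1].
clip(7.7952) = 1.0, clip(0.4234) = 0.4234
Projection = [1.0, 0.4234]
Squared diffs: [46.1747, 0.0]
Distance = sqrt(46.1747) = 6.7952


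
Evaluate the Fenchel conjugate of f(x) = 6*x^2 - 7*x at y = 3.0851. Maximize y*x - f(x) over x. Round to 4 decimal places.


f*(y) = sup_x {y*x - a*x^2 - b*x} = sup_x {(y-b)*x - a*x^2}
FOC: (y - b) - 2a*x = 0 => x* = (y - b)/(2a)
x* = (3.0851 + 7)/(2*6) = 0.8404
f*(3.0851) = (y-b)^2/(4a) = (3.0851 + 7)^2/(4*6)
= 101.7092/24 = 4.2379


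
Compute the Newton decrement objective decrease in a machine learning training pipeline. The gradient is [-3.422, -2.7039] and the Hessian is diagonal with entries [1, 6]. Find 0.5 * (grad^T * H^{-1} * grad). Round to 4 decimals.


Step 1: H is diagonal, so H^(-1) * g = [-3.422, -0.4507].
Step 2: g^T H^(-1) g = sum_i g_i^2 / H_ii
  = (-3.422)^2/1 + (-2.7039)^2/6
  = 11.7101 + 1.2185 = 12.9286
Step 3: Objective decrease = 0.5 * g^T H^(-1) g = 6.4643


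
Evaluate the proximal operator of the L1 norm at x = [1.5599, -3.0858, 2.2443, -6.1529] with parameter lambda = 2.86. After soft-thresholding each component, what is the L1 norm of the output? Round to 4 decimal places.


Soft-thresholding with lambda = 2.86:
prox(1.5599) = sign(1.5599)*max(|1.5599| - 2.86, 0) = 0.0
prox(-3.0858) = sign(-3.0858)*max(|-3.0858| - 2.86, 0) = -0.2258
prox(2.2443) = sign(2.2443)*max(|2.2443| - 2.86, 0) = 0.0
prox(-6.1529) = sign(-6.1529)*max(|-6.1529| - 2.86, 0) = -3.2929
prox(x) = [0.0, -0.2258, 0.0, -3.2929]
||prox(x)||_1 = 0.0 + 0.2258 + 0.0 + 3.2929 = 3.5187


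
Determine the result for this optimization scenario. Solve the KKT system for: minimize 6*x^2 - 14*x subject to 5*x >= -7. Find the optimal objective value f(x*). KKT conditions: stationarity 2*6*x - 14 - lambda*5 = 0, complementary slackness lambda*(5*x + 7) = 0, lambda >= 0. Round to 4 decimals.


Step 1: Try lambda = 0 (constraint inactive).
Stationarity: 2*6*x - 14 = 0
x* = 14/(2*6) = 7/6 = 1.1667 (rounded; the exact value 7/6 is used below)
Check constraint: 5*1.1667 = 5.8335 >= -7 -- satisfied.
Step 2: Compute optimal value.
f(x*) = 6*(7/6)^2 - 14*(7/6) = -8.1667


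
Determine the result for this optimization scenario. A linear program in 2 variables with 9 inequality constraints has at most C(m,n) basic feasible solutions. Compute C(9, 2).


Each vertex corresponds to some choice of n active constraints out of m, so the number of vertices is at most C(m, n) = m! / (n!(m-n)!).
m = 9, n = 2
Numerator: 9 * 8
Denominator: 2! = 2
C(9, 2) = 36


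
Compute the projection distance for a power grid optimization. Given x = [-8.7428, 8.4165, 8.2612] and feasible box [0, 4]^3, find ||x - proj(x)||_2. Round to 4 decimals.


Project each component onto [0, 4].
clip(-8.7428) = 0.0, clip(8.4165) = 4.0, clip(8.2612) = 4.0
Projection = [0.0, 4.0, 4.0]
Squared diffs: [76.4366, 19.5055, 18.1578]
Distance = sqrt(114.0999) = 10.6818


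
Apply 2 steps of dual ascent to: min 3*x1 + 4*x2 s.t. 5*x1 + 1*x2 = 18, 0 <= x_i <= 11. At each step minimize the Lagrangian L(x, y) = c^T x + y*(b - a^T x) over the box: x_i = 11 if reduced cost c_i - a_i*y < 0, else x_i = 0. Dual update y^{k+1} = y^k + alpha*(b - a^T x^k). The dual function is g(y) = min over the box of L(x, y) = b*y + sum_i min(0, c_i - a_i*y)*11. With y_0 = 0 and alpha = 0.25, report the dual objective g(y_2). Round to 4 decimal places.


Dual ascent for LP: min 3*x1 + 4*x2, 5*x1 + 1*x2 = 18, 0 <= x_i <= 11
Step 1: y^k = 0.0, reduced costs: (3.0, 4.0)
  x^k = (0.0, 0.0), subgradient = b - a^T x = 18.0
  y^{k+1} = 0.0 + 0.25*18.0 = 4.5
Step 2: y^k = 4.5, reduced costs: (-19.5, -0.5)
  x^k = (11.0, 11.0), subgradient = b - a^T x = -48.0
  y^{k+1} = 4.5 + 0.25*-48.0 = -7.5
Dual objective at y_2 = -7.5: reduced costs (40.5, 11.5), box minimizer x = (0.0, 0.0)
g(y_2) = b*y + (c1 - a1*y)*x1 + (c2 - a2*y)*x2 = 18*(-7.5) + 40.5*0.0 + 11.5*0.0 = -135.0 + 0.0 + 0.0 = -135.0


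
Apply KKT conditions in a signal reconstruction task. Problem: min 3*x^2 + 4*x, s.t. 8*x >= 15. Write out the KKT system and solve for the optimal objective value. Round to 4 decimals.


Step 1: Try lambda = 0 (constraint inactive).
x_unc = -4/(2*3) = -0.6667
Check: 8*-0.6667 = -5.3336 < 15 -- violated!
Step 2: Constraint must be active: 8*x = 15
x* = 15/8 = 1.875
lambda = (2*3*1.875 + 4)/8 = 1.9063
Step 3: Compute optimal value.
f(x*) = 3*1.875^2 + 4*1.875 = 18.0469


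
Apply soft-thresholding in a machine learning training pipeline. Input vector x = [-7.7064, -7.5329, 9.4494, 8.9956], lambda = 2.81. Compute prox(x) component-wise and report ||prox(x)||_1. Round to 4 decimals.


Soft-thresholding with lambda = 2.81:
prox(-7.7064) = sign(-7.7064)*max(|-7.7064| - 2.81, 0) = -4.8964
prox(-7.5329) = sign(-7.5329)*max(|-7.5329| - 2.81, 0) = -4.7229
prox(9.4494) = sign(9.4494)*max(|9.4494| - 2.81, 0) = 6.6394
prox(8.9956) = sign(8.9956)*max(|8.9956| - 2.81, 0) = 6.1856
prox(x) = [-4.8964, -4.7229, 6.6394, 6.1856]
||prox(x)||_1 = 4.8964 + 4.7229 + 6.6394 + 6.1856 = 22.4443


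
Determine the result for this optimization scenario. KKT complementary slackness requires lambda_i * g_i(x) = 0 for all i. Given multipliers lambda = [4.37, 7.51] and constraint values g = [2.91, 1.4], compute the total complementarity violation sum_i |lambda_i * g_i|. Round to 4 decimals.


KKT complementary slackness check:
lambda_1 * g_1 = 4.37 * 2.91 = 12.7167
lambda_2 * g_2 = 7.51 * 1.4 = 10.514
Total violation = 12.7167 + 10.514 = 23.2307


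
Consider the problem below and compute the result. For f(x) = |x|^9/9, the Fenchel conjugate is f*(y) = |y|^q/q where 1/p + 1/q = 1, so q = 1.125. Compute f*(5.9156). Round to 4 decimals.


The conjugate exponent q satisfies 1/p + 1/q = 1.
p = 9, so q = 9/(9 - 1) = 1.125
|y|^q = 5.9156^1.125 = 7.3875
f*(5.9156) = 7.3875 / 1.125 = 6.5667


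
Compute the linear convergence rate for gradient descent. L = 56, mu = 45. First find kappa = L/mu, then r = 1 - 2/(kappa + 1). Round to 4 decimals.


Step 1: Compute the condition number.
kappa = L/mu = 56/45 = 1.2444
Step 2: Compute the convergence rate.
r = 1 - 2/(kappa + 1) = 1 - 2*mu/(L + mu) = (L - mu)/(L + mu) = 11/101 = 0.1089


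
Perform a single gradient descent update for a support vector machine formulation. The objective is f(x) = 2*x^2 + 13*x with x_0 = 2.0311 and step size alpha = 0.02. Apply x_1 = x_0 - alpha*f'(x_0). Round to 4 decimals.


We compute the gradient at x_0 and apply the update.
f'(x) = 4*x + 13
f'(2.0311) = 4*2.0311 + 13 = 21.1244
x_1 = 2.0311 - 0.02*21.1244 = 1.6086


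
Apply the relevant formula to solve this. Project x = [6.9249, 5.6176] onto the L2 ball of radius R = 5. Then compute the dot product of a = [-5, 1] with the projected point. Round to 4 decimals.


Step 1: Compute ||x|| (intermediates to 6 decimals).
||x|| = sqrt(6.9249^2 + 5.6176^2) = 8.916932
Step 2: Project.
Since ||x|| > R, scale = R/||x|| = 5/8.916932 = 0.560731, proj(x) = scale * x
proj(x) = [3.883006, 3.149962]
Step 3: Dot product.
a^T * proj(x) = -5*3.883006 + 1*3.149962 = -16.2651
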